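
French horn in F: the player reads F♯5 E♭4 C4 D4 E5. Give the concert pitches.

B4 Ab3 F3 G3 A4

The French horn in F sounds a perfect fifth below written, so transpose each written note down a perfect fifth.
F#5 becomes B4
Eb4 becomes Ab3
C4 becomes F3
D4 becomes G3
E5 becomes A4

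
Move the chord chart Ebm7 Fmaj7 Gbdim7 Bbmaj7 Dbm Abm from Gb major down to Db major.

Bbm7 Cmaj7 Dbdim7 Fmaj7 Abm Ebm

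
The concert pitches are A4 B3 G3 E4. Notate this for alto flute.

The alto flute sounds a perfect fourth below written, so the written part must be a perfect fourth above concert — transpose each note up.
A4 becomes D5
B3 becomes E4
G3 becomes C4
E4 becomes A4

D5 E4 C4 A4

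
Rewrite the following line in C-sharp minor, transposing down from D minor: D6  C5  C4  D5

From D down to C-sharp is a minor second; apply that to each pitch.
D6 to C#6
C5 to B4
C4 to B3
D5 to C#5

C#6 B4 B3 C#5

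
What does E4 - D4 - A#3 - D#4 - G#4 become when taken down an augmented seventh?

Fb3 Ebb3 Bb2 Eb3 Ab3

E4 down an augmented seventh is Fb3.
An augmented seventh down from D4 gives Ebb3.
A#3: a seventh down reaches B, and 12 semitones makes it Bb2.
D#4: a seventh down reaches E, and 12 semitones makes it Eb3.
G#4 down an augmented seventh is Ab3.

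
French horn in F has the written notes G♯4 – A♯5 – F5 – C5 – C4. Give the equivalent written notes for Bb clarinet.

D#4 E#5 C5 G4 G3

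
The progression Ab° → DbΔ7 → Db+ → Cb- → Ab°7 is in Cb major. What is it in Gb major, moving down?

Cb major down to Gb major is a perfect fourth; each chord root moves by that interval while the quality stays the same.
Ab°: root Ab down a perfect fourth → Eb, giving Eb°.
DbΔ7: root Db down a perfect fourth → Ab, giving AbΔ7.
Db+: root Db down a perfect fourth → Ab, giving Ab+.
Cb-: root Cb down a perfect fourth → Gb, giving Gb-.
Ab°7: root Ab down a perfect fourth → Eb, giving Eb°7.

Eb° AbΔ7 Ab+ Gb- Eb°7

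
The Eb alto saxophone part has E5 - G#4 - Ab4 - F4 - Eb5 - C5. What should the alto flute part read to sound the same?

C5 E4 Fb4 Db4 Cb5 Ab4

First find concert pitch: the Eb alto saxophone sounds a major sixth below written, so E5 G#4 Ab4 F4 Eb5 C5 sounds G4 B3 Cb4 Ab3 Gb4 Eb4.
Then write for alto flute: it sounds a perfect fourth below written, so the part must be a perfect fourth above concert.
G4 → C5
B3 → E4
Cb4 → Fb4
Ab3 → Db4
Gb4 → Cb5
Eb4 → Ab4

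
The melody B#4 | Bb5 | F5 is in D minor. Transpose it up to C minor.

From D up to C is a minor seventh; apply that to each pitch.
B#4 -> A#5
Bb5 -> Ab6
F5 -> Eb6

A#5 Ab6 Eb6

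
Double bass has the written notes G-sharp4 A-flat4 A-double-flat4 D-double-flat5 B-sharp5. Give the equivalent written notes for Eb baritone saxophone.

First find concert pitch: the double bass sounds a perfect octave below written, so G-sharp4 A-flat4 A-double-flat4 D-double-flat5 B-sharp5 sounds G#3 Ab3 Abb3 Dbb4 B#4.
Then write for Eb baritone saxophone: it sounds a major thirteenth below written, so the part must be a major thirteenth above concert.
G#3 → E#5
Ab3 → F5
Abb3 → Fb5
Dbb4 → Bbb5
B#4 → G##6

E#5 F5 Fb5 Bbb5 G##6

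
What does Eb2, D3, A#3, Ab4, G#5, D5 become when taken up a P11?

Eb2 to Ab3
D3 to G4
A#3 to D#5
Ab4 to Db6
G#5 to C#7
D5 to G6

Ab3 G4 D#5 Db6 C#7 G6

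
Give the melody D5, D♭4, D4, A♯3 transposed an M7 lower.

Eb4 Ebb3 Eb3 B2

D5: a seventh down reaches E, and 11 semitones makes it Eb4.
Db4: a seventh down reaches E, and 11 semitones makes it Ebb3.
A major seventh down from D4 gives Eb3.
A major seventh down from A#3 gives B2.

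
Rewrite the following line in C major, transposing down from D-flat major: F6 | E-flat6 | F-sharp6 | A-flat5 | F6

E6 D6 E#6 G5 E6

D-flat major to C major down is a minor second, so every note moves down by that interval.
F6 gives E6
Eb6 gives D6
F#6 gives E#6
Ab5 gives G5
F6 gives E6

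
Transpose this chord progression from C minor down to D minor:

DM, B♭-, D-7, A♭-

EM C- E-7 Bb-

C minor down to D minor is a minor seventh; each chord root moves by that interval while the quality stays the same.
DM: root D down a minor seventh → E, giving EM.
B♭-: root B♭ down a minor seventh → C, giving C-.
D-7: root D down a minor seventh → E, giving E-7.
A♭-: root A♭ down a minor seventh → Bb, giving Bb-.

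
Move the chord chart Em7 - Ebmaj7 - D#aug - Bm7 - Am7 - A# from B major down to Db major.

Gbm7 Gbbmaj7 Faug Dbm7 Cbm7 C

B major down to Db major is an augmented sixth; each chord root moves by that interval while the quality stays the same.
Em7: root E down an augmented sixth → Gb, giving Gbm7.
Ebmaj7: root Eb down an augmented sixth → Gbb, giving Gbbmaj7.
D#aug: root D# down an augmented sixth → F, giving Faug.
Bm7: root B down an augmented sixth → Db, giving Dbm7.
Am7: root A down an augmented sixth → Cb, giving Cbm7.
A#: root A# down an augmented sixth → C, giving C.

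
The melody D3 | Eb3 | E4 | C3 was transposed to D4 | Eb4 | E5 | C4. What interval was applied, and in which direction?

From D3 to D4 is 8 letter names — an octave of some quality.
D3 to D4 is 12 semitones, which makes it a perfect octave; the second version is higher, so the direction is up.
Checking another pair — C3 → C4 — gives the same interval.

up a perfect octave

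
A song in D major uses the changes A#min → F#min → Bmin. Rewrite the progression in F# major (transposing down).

C##min A#min D#min

D major down to F# major is a minor sixth; each chord root moves by that interval while the quality stays the same.
A#min: root A# down a minor sixth → C##, giving C##min.
F#min: root F# down a minor sixth → A#, giving A#min.
Bmin: root B down a minor sixth → D#, giving D#min.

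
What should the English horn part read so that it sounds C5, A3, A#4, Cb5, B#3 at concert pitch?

The English horn sounds a perfect fifth below written, so the written part must be a perfect fifth above concert — transpose each note up.
C5 becomes G5
A3 becomes E4
A#4 becomes E#5
Cb5 becomes Gb5
B#3 becomes F##4

G5 E4 E#5 Gb5 F##4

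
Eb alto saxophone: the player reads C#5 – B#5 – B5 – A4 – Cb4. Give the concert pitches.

E4 D#5 D5 C4 Ebb3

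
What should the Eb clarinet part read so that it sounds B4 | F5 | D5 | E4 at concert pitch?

G#4 D5 B4 C#4

Written C4 sounds as Eb4 on the Eb clarinet, so concert pitches are written a minor third down.
B4 -> G#4
F5 -> D5
D5 -> B4
E4 -> C#4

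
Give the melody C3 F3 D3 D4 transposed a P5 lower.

F2 Bb2 G2 G3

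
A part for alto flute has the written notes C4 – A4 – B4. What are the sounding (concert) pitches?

G3 E4 F#4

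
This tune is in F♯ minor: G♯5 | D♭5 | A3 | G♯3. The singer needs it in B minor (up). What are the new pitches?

C#6 Gb5 D4 C#4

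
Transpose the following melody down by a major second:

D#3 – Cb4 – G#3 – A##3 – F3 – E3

A major second down from D#3 gives C#3.
A major second down from Cb4 gives Bbb3.
G#3: a second down reaches F, and 2 semitones makes it F#3.
A##3 down a major second is G##3.
F3: a second down reaches E, and 2 semitones makes it Eb3.
A major second down from E3 gives D3.

C#3 Bbb3 F#3 G##3 Eb3 D3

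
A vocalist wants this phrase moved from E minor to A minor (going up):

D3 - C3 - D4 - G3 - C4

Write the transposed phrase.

G3 F3 G4 C4 F4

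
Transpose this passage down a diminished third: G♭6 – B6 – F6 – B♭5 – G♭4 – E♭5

E6 G##6 D#6 G#5 E4 C#5

Gb6: a third down reaches E, and 2 semitones makes it E6.
A diminished third down from B6 gives G##6.
F6 down a diminished third is D#6.
Bb5: a third down reaches G, and 2 semitones makes it G#5.
Gb4 down a diminished third is E4.
Eb5: a third down reaches C, and 2 semitones makes it C#5.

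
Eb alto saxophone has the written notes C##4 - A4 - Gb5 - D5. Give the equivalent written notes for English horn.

B#3 G4 Fb5 C5

First find concert pitch: the Eb alto saxophone sounds a major sixth below written, so C##4 A4 Gb5 D5 sounds E#3 C4 Bbb4 F4.
Then write for English horn: it sounds a perfect fifth below written, so the part must be a perfect fifth above concert.
E#3 → B#3
C4 → G4
Bbb4 → Fb5
F4 → C5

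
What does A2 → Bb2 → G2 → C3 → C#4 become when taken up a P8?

A2: an octave up reaches A, and 12 semitones makes it A3.
Bb2 up a perfect octave is Bb3.
G2: an octave up reaches G, and 12 semitones makes it G3.
C3: an octave up reaches C, and 12 semitones makes it C4.
C#4 up a perfect octave is C#5.

A3 Bb3 G3 C4 C#5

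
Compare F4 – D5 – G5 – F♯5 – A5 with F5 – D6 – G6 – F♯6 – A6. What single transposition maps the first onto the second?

up a perfect octave

Take the first pair: F4 → F5. F to F spans 8 letter names, so the interval is some kind of octave.
F4 to F5 is 12 semitones, which makes it a perfect octave; the second version is higher, so the direction is up.
Checking another pair — A5 → A6 — gives the same interval.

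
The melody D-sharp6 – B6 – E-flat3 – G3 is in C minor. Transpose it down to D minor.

E#5 C#6 F2 A2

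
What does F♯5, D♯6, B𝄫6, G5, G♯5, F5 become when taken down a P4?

F#5 becomes C#5
D#6 becomes A#5
Bbb6 becomes Fb6
G5 becomes D5
G#5 becomes D#5
F5 becomes C5

C#5 A#5 Fb6 D5 D#5 C5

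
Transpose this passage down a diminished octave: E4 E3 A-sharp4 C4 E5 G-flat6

E4 gives E#3
E3 gives E#2
A#4 gives A##3
C4 gives C#3
E5 gives E#4
Gb6 gives G5

E#3 E#2 A##3 C#3 E#4 G5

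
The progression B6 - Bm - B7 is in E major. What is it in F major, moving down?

E major down to F major is a major seventh; each chord root moves by that interval while the quality stays the same.
B6: root B down a major seventh → C, giving C6.
Bm: root B down a major seventh → C, giving Cm.
B7: root B down a major seventh → C, giving C7.

C6 Cm C7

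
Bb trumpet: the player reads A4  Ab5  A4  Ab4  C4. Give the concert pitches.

G4 Gb5 G4 Gb4 Bb3

Written C4 on the Bb trumpet sounds as Bb3, a major second lower; apply that shift to every note.
A4 to G4
Ab5 to Gb5
A4 to G4
Ab4 to Gb4
C4 to Bb3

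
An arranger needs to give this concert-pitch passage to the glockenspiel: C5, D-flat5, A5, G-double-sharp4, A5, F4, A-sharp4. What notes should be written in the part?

C3 Db3 A3 G##2 A3 F2 A#2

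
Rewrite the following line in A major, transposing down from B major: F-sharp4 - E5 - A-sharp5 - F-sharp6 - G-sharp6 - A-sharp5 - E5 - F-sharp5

E4 D5 G#5 E6 F#6 G#5 D5 E5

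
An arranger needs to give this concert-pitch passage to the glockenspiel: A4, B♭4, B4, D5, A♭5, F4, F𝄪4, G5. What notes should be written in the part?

The glockenspiel sounds a perfect fifteenth above written, so the written part must be a perfect fifteenth below concert — transpose each note down.
A4 to A2
Bb4 to Bb2
B4 to B2
D5 to D3
Ab5 to Ab3
F4 to F2
F##4 to F##2
G5 to G3

A2 Bb2 B2 D3 Ab3 F2 F##2 G3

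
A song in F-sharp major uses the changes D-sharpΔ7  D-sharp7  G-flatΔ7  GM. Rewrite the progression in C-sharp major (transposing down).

F-sharp major down to C-sharp major is a perfect fourth; each chord root moves by that interval while the quality stays the same.
D-sharpΔ7: root D-sharp down a perfect fourth → A#, giving A#Δ7.
D-sharp7: root D-sharp down a perfect fourth → A#, giving A#7.
G-flatΔ7: root G-flat down a perfect fourth → Db, giving DbΔ7.
GM: root G down a perfect fourth → D, giving DM.

A#Δ7 A#7 DbΔ7 DM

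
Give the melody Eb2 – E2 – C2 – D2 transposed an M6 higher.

A major sixth up from Eb2 gives C3.
E2 up a major sixth is C#3.
C2 up a major sixth is A2.
D2: a sixth up reaches B, and 9 semitones makes it B2.

C3 C#3 A2 B2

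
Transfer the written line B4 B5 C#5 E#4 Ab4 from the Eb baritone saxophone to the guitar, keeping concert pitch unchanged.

First find concert pitch: the Eb baritone saxophone sounds a major thirteenth below written, so B4 B5 C#5 E#4 Ab4 sounds D3 D4 E3 G#2 Cb3.
Then write for guitar: it sounds a perfect octave below written, so the part must be a perfect octave above concert.
D3 → D4
D4 → D5
E3 → E4
G#2 → G#3
Cb3 → Cb4

D4 D5 E4 G#3 Cb4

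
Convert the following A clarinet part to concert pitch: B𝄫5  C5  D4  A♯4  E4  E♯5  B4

Gb5 A4 B3 F##4 C#4 C##5 G#4

Written C4 on the A clarinet sounds as A3, a minor third lower; apply that shift to every note.
Bbb5 gives Gb5
C5 gives A4
D4 gives B3
A#4 gives F##4
E4 gives C#4
E#5 gives C##5
B4 gives G#4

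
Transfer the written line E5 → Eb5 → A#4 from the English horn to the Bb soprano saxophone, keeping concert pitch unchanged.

First find concert pitch: the English horn sounds a perfect fifth below written, so E5 Eb5 A#4 sounds A4 Ab4 D#4.
Then write for Bb soprano saxophone: it sounds a major second below written, so the part must be a major second above concert.
A4 → B4
Ab4 → Bb4
D#4 → E#4

B4 Bb4 E#4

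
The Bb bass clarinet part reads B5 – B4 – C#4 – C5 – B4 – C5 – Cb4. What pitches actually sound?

A4 A3 B2 Bb3 A3 Bb3 Bbb2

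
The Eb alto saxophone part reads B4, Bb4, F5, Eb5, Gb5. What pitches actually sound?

D4 Db4 Ab4 Gb4 Bbb4

The Eb alto saxophone sounds a major sixth below written, so transpose each written note down a major sixth.
B4 becomes D4
Bb4 becomes Db4
F5 becomes Ab4
Eb5 becomes Gb4
Gb5 becomes Bbb4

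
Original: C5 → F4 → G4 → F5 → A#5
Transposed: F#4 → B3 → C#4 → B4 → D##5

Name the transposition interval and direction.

down a diminished fifth

From C5 to F#4 is 5 letter names — a fifth of some quality.
F#4 to C5 is 6 semitones, which makes it a diminished fifth; the second version is lower, so the direction is down.
Checking another pair — A#5 → D##5 — gives the same interval.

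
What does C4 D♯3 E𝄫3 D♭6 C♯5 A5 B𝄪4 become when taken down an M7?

Db3 E2 Fbb2 Ebb5 D4 Bb4 C##4

C4 to Db3
D#3 to E2
Ebb3 to Fbb2
Db6 to Ebb5
C#5 to D4
A5 to Bb4
B##4 to C##4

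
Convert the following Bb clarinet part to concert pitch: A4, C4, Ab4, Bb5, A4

The Bb clarinet sounds a major second below written, so transpose each written note down a major second.
A4 -> G4
C4 -> Bb3
Ab4 -> Gb4
Bb5 -> Ab5
A4 -> G4

G4 Bb3 Gb4 Ab5 G4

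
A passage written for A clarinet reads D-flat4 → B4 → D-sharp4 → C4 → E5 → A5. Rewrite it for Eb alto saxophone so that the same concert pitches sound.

G4 E#5 G##4 F#4 A#5 D#6

First find concert pitch: the A clarinet sounds a minor third below written, so D-flat4 B4 D-sharp4 C4 E5 A5 sounds Bb3 G#4 B#3 A3 C#5 F#5.
Then write for Eb alto saxophone: it sounds a major sixth below written, so the part must be a major sixth above concert.
Bb3 → G4
G#4 → E#5
B#3 → G##4
A3 → F#4
C#5 → A#5
F#5 → D#6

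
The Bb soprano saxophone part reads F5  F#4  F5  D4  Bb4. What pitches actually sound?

The Bb soprano saxophone sounds a major second below written, so transpose each written note down a major second.
F5 -> Eb5
F#4 -> E4
F5 -> Eb5
D4 -> C4
Bb4 -> Ab4

Eb5 E4 Eb5 C4 Ab4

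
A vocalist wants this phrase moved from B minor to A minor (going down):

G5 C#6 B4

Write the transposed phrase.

F5 B5 A4

B minor to A minor down is a major second, so every note moves down by that interval.
G5 becomes F5
C#6 becomes B5
B4 becomes A4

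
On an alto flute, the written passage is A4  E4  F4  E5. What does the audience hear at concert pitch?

The alto flute sounds a perfect fourth below written, so transpose each written note down a perfect fourth.
A4 → E4
E4 → B3
F4 → C4
E5 → B4

E4 B3 C4 B4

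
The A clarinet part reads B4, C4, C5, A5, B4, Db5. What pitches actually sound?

Written C4 on the A clarinet sounds as A3, a minor third lower; apply that shift to every note.
B4 -> G#4
C4 -> A3
C5 -> A4
A5 -> F#5
B4 -> G#4
Db5 -> Bb4

G#4 A3 A4 F#5 G#4 Bb4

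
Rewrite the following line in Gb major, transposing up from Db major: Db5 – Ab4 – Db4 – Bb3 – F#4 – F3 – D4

Gb5 Db5 Gb4 Eb4 B4 Bb3 G4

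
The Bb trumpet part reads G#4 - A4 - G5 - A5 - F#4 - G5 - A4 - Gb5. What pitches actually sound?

F#4 G4 F5 G5 E4 F5 G4 Fb5

The Bb trumpet sounds a major second below written, so transpose each written note down a major second.
G#4 becomes F#4
A4 becomes G4
G5 becomes F5
A5 becomes G5
F#4 becomes E4
G5 becomes F5
A4 becomes G4
Gb5 becomes Fb5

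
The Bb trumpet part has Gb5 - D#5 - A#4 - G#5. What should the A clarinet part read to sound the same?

First find concert pitch: the Bb trumpet sounds a major second below written, so Gb5 D#5 A#4 G#5 sounds Fb5 C#5 G#4 F#5.
Then write for A clarinet: it sounds a minor third below written, so the part must be a minor third above concert.
Fb5 → Abb5
C#5 → E5
G#4 → B4
F#5 → A5

Abb5 E5 B4 A5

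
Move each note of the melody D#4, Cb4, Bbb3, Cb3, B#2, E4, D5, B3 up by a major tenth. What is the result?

D#4 up a major tenth is F##5.
Cb4 up a major tenth is Eb5.
Bbb3 up a major tenth is Db5.
A major tenth up from Cb3 gives Eb4.
B#2: a tenth up reaches D, and 16 semitones makes it D##4.
E4 up a major tenth is G#5.
A major tenth up from D5 gives F#6.
B3: a tenth up reaches D, and 16 semitones makes it D#5.

F##5 Eb5 Db5 Eb4 D##4 G#5 F#6 D#5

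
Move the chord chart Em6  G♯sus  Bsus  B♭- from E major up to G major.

Gm6 Bsus Dsus Db-

E major up to G major is a minor third; each chord root moves by that interval while the quality stays the same.
Em6: root E up a minor third → G, giving Gm6.
G♯sus: root G♯ up a minor third → B, giving Bsus.
Bsus: root B up a minor third → D, giving Dsus.
B♭-: root B♭ up a minor third → Db, giving Db-.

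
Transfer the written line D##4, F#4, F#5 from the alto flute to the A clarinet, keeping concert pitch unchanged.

First find concert pitch: the alto flute sounds a perfect fourth below written, so D##4 F#4 F#5 sounds A##3 C#4 C#5.
Then write for A clarinet: it sounds a minor third below written, so the part must be a minor third above concert.
A##3 → C##4
C#4 → E4
C#5 → E5

C##4 E4 E5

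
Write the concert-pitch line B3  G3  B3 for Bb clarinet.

C#4 A3 C#4

Written C4 sounds as Bb3 on the Bb clarinet, so concert pitches are written a major second up.
B3 -> C#4
G3 -> A3
B3 -> C#4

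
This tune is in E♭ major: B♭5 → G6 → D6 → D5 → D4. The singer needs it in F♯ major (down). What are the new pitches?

From E♭ down to F♯ is a diminished seventh; apply that to each pitch.
Bb5 gives C#5
G6 gives A#5
D6 gives E#5
D5 gives E#4
D4 gives E#3

C#5 A#5 E#5 E#4 E#3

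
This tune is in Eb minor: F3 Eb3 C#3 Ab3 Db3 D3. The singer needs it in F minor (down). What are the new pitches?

G2 F2 D#2 Bb2 Eb2 E2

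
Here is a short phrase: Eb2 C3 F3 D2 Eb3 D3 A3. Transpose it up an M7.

Eb2: a seventh up reaches D, and 11 semitones makes it D3.
C3 up a major seventh is B3.
F3 up a major seventh is E4.
D2: a seventh up reaches C, and 11 semitones makes it C#3.
Eb3: a seventh up reaches D, and 11 semitones makes it D4.
D3: a seventh up reaches C, and 11 semitones makes it C#4.
A major seventh up from A3 gives G#4.

D3 B3 E4 C#3 D4 C#4 G#4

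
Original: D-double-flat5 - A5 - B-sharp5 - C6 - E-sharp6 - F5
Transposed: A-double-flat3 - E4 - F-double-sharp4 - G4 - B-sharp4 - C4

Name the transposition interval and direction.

down a perfect eleventh

Take the first pair: Dbb5 → Abb3. D to A spans 11 letter names, so the interval is some kind of eleventh.
Abb3 to Dbb5 is 17 semitones, which makes it a perfect eleventh; the second version is lower, so the direction is down.
Checking another pair — F5 → C4 — gives the same interval.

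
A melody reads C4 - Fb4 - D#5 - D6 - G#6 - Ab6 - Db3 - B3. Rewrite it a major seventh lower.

C4 down a major seventh is Db3.
Fb4 down a major seventh is Gbb3.
D#5: a seventh down reaches E, and 11 semitones makes it E4.
A major seventh down from D6 gives Eb5.
G#6: a seventh down reaches A, and 11 semitones makes it A5.
A major seventh down from Ab6 gives Bbb5.
Db3: a seventh down reaches E, and 11 semitones makes it Ebb2.
B3: a seventh down reaches C, and 11 semitones makes it C3.

Db3 Gbb3 E4 Eb5 A5 Bbb5 Ebb2 C3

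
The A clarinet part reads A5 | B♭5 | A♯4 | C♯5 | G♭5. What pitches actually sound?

F#5 G5 F##4 A#4 Eb5

Written C4 on the A clarinet sounds as A3, a minor third lower; apply that shift to every note.
A5 -> F#5
Bb5 -> G5
A#4 -> F##4
C#5 -> A#4
Gb5 -> Eb5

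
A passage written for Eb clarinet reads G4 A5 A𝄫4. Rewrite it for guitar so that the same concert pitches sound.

Bb5 C7 Cbb6

First find concert pitch: the Eb clarinet sounds a minor third above written, so G4 A5 A𝄫4 sounds Bb4 C6 Cbb5.
Then write for guitar: it sounds a perfect octave below written, so the part must be a perfect octave above concert.
Bb4 → Bb5
C6 → C7
Cbb5 → Cbb6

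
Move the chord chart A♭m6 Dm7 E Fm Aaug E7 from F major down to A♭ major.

Cbm6 Fm7 G Abm Caug G7

F major down to A♭ major is a major sixth; each chord root moves by that interval while the quality stays the same.
A♭m6: root A♭ down a major sixth → Cb, giving Cbm6.
Dm7: root D down a major sixth → F, giving Fm7.
E: root E down a major sixth → G, giving G.
Fm: root F down a major sixth → Ab, giving Abm.
Aaug: root A down a major sixth → C, giving Caug.
E7: root E down a major sixth → G, giving G7.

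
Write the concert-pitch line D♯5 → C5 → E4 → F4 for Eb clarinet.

B#4 A4 C#4 D4

The Eb clarinet sounds a minor third above written, so the written part must be a minor third below concert — transpose each note down.
D#5 to B#4
C5 to A4
E4 to C#4
F4 to D4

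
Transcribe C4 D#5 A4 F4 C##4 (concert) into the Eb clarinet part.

The Eb clarinet sounds a minor third above written, so the written part must be a minor third below concert — transpose each note down.
C4 -> A3
D#5 -> B#4
A4 -> F#4
F4 -> D4
C##4 -> A##3

A3 B#4 F#4 D4 A##3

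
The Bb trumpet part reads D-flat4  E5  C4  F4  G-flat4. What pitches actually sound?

Cb4 D5 Bb3 Eb4 Fb4

Written C4 on the Bb trumpet sounds as Bb3, a major second lower; apply that shift to every note.
Db4 gives Cb4
E5 gives D5
C4 gives Bb3
F4 gives Eb4
Gb4 gives Fb4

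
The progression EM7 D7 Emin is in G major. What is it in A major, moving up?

F#M7 E7 F#min

G major up to A major is a major second; each chord root moves by that interval while the quality stays the same.
EM7: root E up a major second → F#, giving F#M7.
D7: root D up a major second → E, giving E7.
Emin: root E up a major second → F#, giving F#min.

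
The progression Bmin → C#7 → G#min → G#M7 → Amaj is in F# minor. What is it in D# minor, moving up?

G#min A#7 E#min E#M7 F#maj

F# minor up to D# minor is a major sixth; each chord root moves by that interval while the quality stays the same.
Bmin: root B up a major sixth → G#, giving G#min.
C#7: root C# up a major sixth → A#, giving A#7.
G#min: root G# up a major sixth → E#, giving E#min.
G#M7: root G# up a major sixth → E#, giving E#M7.
Amaj: root A up a major sixth → F#, giving F#maj.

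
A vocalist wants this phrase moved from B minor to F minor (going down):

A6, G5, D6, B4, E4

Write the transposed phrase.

B minor to F minor down is an augmented fourth, so every note moves down by that interval.
A6 gives Eb6
G5 gives Db5
D6 gives Ab5
B4 gives F4
E4 gives Bb3

Eb6 Db5 Ab5 F4 Bb3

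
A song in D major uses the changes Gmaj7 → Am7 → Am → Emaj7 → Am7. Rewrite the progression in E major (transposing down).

D major down to E major is a minor seventh; each chord root moves by that interval while the quality stays the same.
Gmaj7: root G down a minor seventh → A, giving Amaj7.
Am7: root A down a minor seventh → B, giving Bm7.
Am: root A down a minor seventh → B, giving Bm.
Emaj7: root E down a minor seventh → F#, giving F#maj7.
Am7: root A down a minor seventh → B, giving Bm7.

Amaj7 Bm7 Bm F#maj7 Bm7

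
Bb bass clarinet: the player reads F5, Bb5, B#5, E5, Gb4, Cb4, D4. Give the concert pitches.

The Bb bass clarinet sounds a major ninth below written, so transpose each written note down a major ninth.
F5 becomes Eb4
Bb5 becomes Ab4
B#5 becomes A#4
E5 becomes D4
Gb4 becomes Fb3
Cb4 becomes Bbb2
D4 becomes C3

Eb4 Ab4 A#4 D4 Fb3 Bbb2 C3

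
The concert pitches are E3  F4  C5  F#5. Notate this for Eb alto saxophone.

The Eb alto saxophone sounds a major sixth below written, so the written part must be a major sixth above concert — transpose each note up.
E3 → C#4
F4 → D5
C5 → A5
F#5 → D#6

C#4 D5 A5 D#6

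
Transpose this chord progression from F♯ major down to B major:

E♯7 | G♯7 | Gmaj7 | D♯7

A#7 C#7 Cmaj7 G#7

F♯ major down to B major is a perfect fifth; each chord root moves by that interval while the quality stays the same.
E♯7: root E♯ down a perfect fifth → A#, giving A#7.
G♯7: root G♯ down a perfect fifth → C#, giving C#7.
Gmaj7: root G down a perfect fifth → C, giving Cmaj7.
D♯7: root D♯ down a perfect fifth → G#, giving G#7.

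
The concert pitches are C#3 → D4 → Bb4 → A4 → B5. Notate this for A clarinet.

E3 F4 Db5 C5 D6

Written C4 sounds as A3 on the A clarinet, so concert pitches are written a minor third up.
C#3 gives E3
D4 gives F4
Bb4 gives Db5
A4 gives C5
B5 gives D6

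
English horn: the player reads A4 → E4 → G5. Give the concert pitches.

Written C4 on the English horn sounds as F3, a perfect fifth lower; apply that shift to every note.
A4 gives D4
E4 gives A3
G5 gives C5

D4 A3 C5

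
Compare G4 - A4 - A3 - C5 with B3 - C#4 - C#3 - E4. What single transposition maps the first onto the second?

From G4 to B3 is 6 letter names — a sixth of some quality.
B3 to G4 is 8 semitones, which makes it a minor sixth; the second version is lower, so the direction is down.
Checking another pair — C5 → E4 — gives the same interval.

down a minor sixth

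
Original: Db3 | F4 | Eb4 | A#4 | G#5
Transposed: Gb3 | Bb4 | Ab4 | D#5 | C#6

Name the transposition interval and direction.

up a perfect fourth

From Db3 to Gb3 is 4 letter names — a fourth of some quality.
Db3 to Gb3 is 5 semitones, which makes it a perfect fourth; the second version is higher, so the direction is up.
Checking another pair — G#5 → C#6 — gives the same interval.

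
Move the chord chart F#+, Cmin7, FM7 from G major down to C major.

B+ Fmin7 BbM7

G major down to C major is a perfect fifth; each chord root moves by that interval while the quality stays the same.
F#+: root F# down a perfect fifth → B, giving B+.
Cmin7: root C down a perfect fifth → F, giving Fmin7.
FM7: root F down a perfect fifth → Bb, giving BbM7.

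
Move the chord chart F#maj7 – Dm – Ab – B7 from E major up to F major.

Gmaj7 Ebm Bbb C7

E major up to F major is a minor second; each chord root moves by that interval while the quality stays the same.
F#maj7: root F# up a minor second → G, giving Gmaj7.
Dm: root D up a minor second → Eb, giving Ebm.
Ab: root Ab up a minor second → Bbb, giving Bbb.
B7: root B up a minor second → C, giving C7.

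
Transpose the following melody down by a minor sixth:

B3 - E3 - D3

D#3 G#2 F#2

B3: a sixth down reaches D, and 8 semitones makes it D#3.
E3 down a minor sixth is G#2.
A minor sixth down from D3 gives F#2.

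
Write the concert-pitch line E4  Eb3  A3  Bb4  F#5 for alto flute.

A4 Ab3 D4 Eb5 B5

Written C4 sounds as G3 on the alto flute, so concert pitches are written a perfect fourth up.
E4 -> A4
Eb3 -> Ab3
A3 -> D4
Bb4 -> Eb5
F#5 -> B5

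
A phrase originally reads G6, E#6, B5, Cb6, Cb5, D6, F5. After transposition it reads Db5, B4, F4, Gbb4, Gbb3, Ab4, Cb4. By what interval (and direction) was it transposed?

down an augmented eleventh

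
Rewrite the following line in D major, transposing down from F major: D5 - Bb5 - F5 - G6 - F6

F major to D major down is a minor third, so every note moves down by that interval.
D5 to B4
Bb5 to G5
F5 to D5
G6 to E6
F6 to D6

B4 G5 D5 E6 D6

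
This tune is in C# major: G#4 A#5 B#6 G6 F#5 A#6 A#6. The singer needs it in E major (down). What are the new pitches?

B3 C#5 D#6 Bb5 A4 C#6 C#6

C# major to E major down is a major sixth, so every note moves down by that interval.
G#4 becomes B3
A#5 becomes C#5
B#6 becomes D#6
G6 becomes Bb5
F#5 becomes A4
A#6 becomes C#6
A#6 becomes C#6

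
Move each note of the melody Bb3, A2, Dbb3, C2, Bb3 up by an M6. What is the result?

Bb3 to G4
A2 to F#3
Dbb3 to Bbb3
C2 to A2
Bb3 to G4

G4 F#3 Bbb3 A2 G4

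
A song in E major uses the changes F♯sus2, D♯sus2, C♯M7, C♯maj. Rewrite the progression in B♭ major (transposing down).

Csus2 Asus2 GM7 Gmaj

E major down to B♭ major is an augmented fourth; each chord root moves by that interval while the quality stays the same.
F♯sus2: root F♯ down an augmented fourth → C, giving Csus2.
D♯sus2: root D♯ down an augmented fourth → A, giving Asus2.
C♯M7: root C♯ down an augmented fourth → G, giving GM7.
C♯maj: root C♯ down an augmented fourth → G, giving Gmaj.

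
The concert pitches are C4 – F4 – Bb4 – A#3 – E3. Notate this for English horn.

G4 C5 F5 E#4 B3

Written C4 sounds as F3 on the English horn, so concert pitches are written a perfect fifth up.
C4 gives G4
F4 gives C5
Bb4 gives F5
A#3 gives E#4
E3 gives B3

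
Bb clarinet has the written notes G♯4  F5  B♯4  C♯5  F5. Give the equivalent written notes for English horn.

C#5 Bb5 E#5 F#5 Bb5

First find concert pitch: the Bb clarinet sounds a major second below written, so G♯4 F5 B♯4 C♯5 F5 sounds F#4 Eb5 A#4 B4 Eb5.
Then write for English horn: it sounds a perfect fifth below written, so the part must be a perfect fifth above concert.
F#4 → C#5
Eb5 → Bb5
A#4 → E#5
B4 → F#5
Eb5 → Bb5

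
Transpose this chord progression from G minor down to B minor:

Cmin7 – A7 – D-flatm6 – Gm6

G minor down to B minor is a minor sixth; each chord root moves by that interval while the quality stays the same.
Cmin7: root C down a minor sixth → E, giving Emin7.
A7: root A down a minor sixth → C#, giving C#7.
D-flatm6: root D-flat down a minor sixth → F, giving Fm6.
Gm6: root G down a minor sixth → B, giving Bm6.

Emin7 C#7 Fm6 Bm6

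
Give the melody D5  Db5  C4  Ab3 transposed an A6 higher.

B#5 B5 A#4 F#4

D5 → B#5
Db5 → B5
C4 → A#4
Ab3 → F#4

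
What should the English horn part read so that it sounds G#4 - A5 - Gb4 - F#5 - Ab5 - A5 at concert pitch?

D#5 E6 Db5 C#6 Eb6 E6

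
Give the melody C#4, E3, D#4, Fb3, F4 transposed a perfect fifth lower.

C#4 -> F#3
E3 -> A2
D#4 -> G#3
Fb3 -> Bbb2
F4 -> Bb3

F#3 A2 G#3 Bbb2 Bb3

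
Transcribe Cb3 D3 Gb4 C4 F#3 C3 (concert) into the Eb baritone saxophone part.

Ab4 B4 Eb6 A5 D#5 A4

Written C4 sounds as Eb2 on the Eb baritone saxophone, so concert pitches are written a major thirteenth up.
Cb3 gives Ab4
D3 gives B4
Gb4 gives Eb6
C4 gives A5
F#3 gives D#5
C3 gives A4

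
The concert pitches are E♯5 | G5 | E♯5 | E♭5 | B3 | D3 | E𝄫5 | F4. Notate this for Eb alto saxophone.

C##6 E6 C##6 C6 G#4 B3 Cb6 D5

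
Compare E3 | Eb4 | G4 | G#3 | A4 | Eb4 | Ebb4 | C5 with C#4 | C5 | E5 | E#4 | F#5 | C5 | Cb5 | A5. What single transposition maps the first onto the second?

Take the first pair: E3 → C#4. E to C spans 6 letter names, so the interval is some kind of sixth.
E3 to C#4 is 9 semitones, which makes it a major sixth; the second version is higher, so the direction is up.
Checking another pair — C5 → A5 — gives the same interval.

up a major sixth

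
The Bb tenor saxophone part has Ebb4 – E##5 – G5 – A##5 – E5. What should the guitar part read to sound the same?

First find concert pitch: the Bb tenor saxophone sounds a major ninth below written, so Ebb4 E##5 G5 A##5 E5 sounds Dbb3 D##4 F4 G##4 D4.
Then write for guitar: it sounds a perfect octave below written, so the part must be a perfect octave above concert.
Dbb3 → Dbb4
D##4 → D##5
F4 → F5
G##4 → G##5
D4 → D5

Dbb4 D##5 F5 G##5 D5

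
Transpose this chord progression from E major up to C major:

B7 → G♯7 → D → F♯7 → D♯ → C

E major up to C major is a minor sixth; each chord root moves by that interval while the quality stays the same.
B7: root B up a minor sixth → G, giving G7.
G♯7: root G♯ up a minor sixth → E, giving E7.
D: root D up a minor sixth → Bb, giving Bb.
F♯7: root F♯ up a minor sixth → D, giving D7.
D♯: root D♯ up a minor sixth → B, giving B.
C: root C up a minor sixth → Ab, giving Ab.

G7 E7 Bb D7 B Ab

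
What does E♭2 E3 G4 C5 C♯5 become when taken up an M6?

C3 C#4 E5 A5 A#5

Eb2 becomes C3
E3 becomes C#4
G4 becomes E5
C5 becomes A5
C#5 becomes A#5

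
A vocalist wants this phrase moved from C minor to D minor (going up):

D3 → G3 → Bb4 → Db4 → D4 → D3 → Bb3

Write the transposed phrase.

E3 A3 C5 Eb4 E4 E3 C4

C minor to D minor up is a major second, so every note moves up by that interval.
D3 to E3
G3 to A3
Bb4 to C5
Db4 to Eb4
D4 to E4
D3 to E3
Bb3 to C4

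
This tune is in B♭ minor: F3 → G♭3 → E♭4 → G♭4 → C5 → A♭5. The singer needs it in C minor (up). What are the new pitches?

B♭ minor to C minor up is a major second, so every note moves up by that interval.
F3 to G3
Gb3 to Ab3
Eb4 to F4
Gb4 to Ab4
C5 to D5
Ab5 to Bb5

G3 Ab3 F4 Ab4 D5 Bb5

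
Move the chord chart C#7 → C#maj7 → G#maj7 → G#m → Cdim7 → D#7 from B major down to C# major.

B major down to C# major is a minor seventh; each chord root moves by that interval while the quality stays the same.
C#7: root C# down a minor seventh → D#, giving D#7.
C#maj7: root C# down a minor seventh → D#, giving D#maj7.
G#maj7: root G# down a minor seventh → A#, giving A#maj7.
G#m: root G# down a minor seventh → A#, giving A#m.
Cdim7: root C down a minor seventh → D, giving Ddim7.
D#7: root D# down a minor seventh → E#, giving E#7.

D#7 D#maj7 A#maj7 A#m Ddim7 E#7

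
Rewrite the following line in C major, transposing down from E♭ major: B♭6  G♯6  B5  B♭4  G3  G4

E♭ major to C major down is a minor third, so every note moves down by that interval.
Bb6 becomes G6
G#6 becomes E#6
B5 becomes G#5
Bb4 becomes G4
G3 becomes E3
G4 becomes E4

G6 E#6 G#5 G4 E3 E4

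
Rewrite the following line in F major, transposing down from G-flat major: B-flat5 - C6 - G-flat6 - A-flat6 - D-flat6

A5 B5 F6 G6 C6

G-flat major to F major down is a minor second, so every note moves down by that interval.
Bb5 to A5
C6 to B5
Gb6 to F6
Ab6 to G6
Db6 to C6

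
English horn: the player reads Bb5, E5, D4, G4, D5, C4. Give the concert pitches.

Eb5 A4 G3 C4 G4 F3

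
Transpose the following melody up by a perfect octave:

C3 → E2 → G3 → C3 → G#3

C4 E3 G4 C4 G#4

C3 gives C4
E2 gives E3
G3 gives G4
C3 gives C4
G#3 gives G#4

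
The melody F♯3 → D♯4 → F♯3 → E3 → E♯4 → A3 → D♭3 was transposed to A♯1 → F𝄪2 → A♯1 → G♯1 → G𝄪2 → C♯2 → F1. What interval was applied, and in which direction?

down a minor thirteenth

Take the first pair: F#3 → A#1. F to A spans 13 letter names, so the interval is some kind of thirteenth.
A#1 to F#3 is 20 semitones, which makes it a minor thirteenth; the second version is lower, so the direction is down.
Checking another pair — Db3 → F1 — gives the same interval.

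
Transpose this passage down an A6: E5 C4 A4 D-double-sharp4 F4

Gb4 Ebb3 Cb4 F#3 Abb3

E5: a sixth down reaches G, and 10 semitones makes it Gb4.
C4 down an augmented sixth is Ebb3.
A4: a sixth down reaches C, and 10 semitones makes it Cb4.
An augmented sixth down from D##4 gives F#3.
F4 down an augmented sixth is Abb3.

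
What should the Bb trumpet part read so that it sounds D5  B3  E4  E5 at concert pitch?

The Bb trumpet sounds a major second below written, so the written part must be a major second above concert — transpose each note up.
D5 → E5
B3 → C#4
E4 → F#4
E5 → F#5

E5 C#4 F#4 F#5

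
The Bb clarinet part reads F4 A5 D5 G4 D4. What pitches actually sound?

The Bb clarinet sounds a major second below written, so transpose each written note down a major second.
F4 becomes Eb4
A5 becomes G5
D5 becomes C5
G4 becomes F4
D4 becomes C4

Eb4 G5 C5 F4 C4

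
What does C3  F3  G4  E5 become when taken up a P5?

G3 C4 D5 B5

C3 up a perfect fifth is G3.
F3 up a perfect fifth is C4.
G4: a fifth up reaches D, and 7 semitones makes it D5.
A perfect fifth up from E5 gives B5.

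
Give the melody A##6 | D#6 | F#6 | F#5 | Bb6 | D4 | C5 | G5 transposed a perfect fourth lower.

A##6 gives E##6
D#6 gives A#5
F#6 gives C#6
F#5 gives C#5
Bb6 gives F6
D4 gives A3
C5 gives G4
G5 gives D5

E##6 A#5 C#6 C#5 F6 A3 G4 D5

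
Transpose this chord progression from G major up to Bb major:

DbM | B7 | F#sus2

G major up to Bb major is a minor third; each chord root moves by that interval while the quality stays the same.
DbM: root Db up a minor third → Fb, giving FbM.
B7: root B up a minor third → D, giving D7.
F#sus2: root F# up a minor third → A, giving Asus2.

FbM D7 Asus2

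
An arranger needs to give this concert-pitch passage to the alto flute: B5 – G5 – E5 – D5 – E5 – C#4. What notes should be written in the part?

Written C4 sounds as G3 on the alto flute, so concert pitches are written a perfect fourth up.
B5 becomes E6
G5 becomes C6
E5 becomes A5
D5 becomes G5
E5 becomes A5
C#4 becomes F#4

E6 C6 A5 G5 A5 F#4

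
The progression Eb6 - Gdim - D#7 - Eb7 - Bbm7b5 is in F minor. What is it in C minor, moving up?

Bb6 Ddim A#7 Bb7 Fm7b5

F minor up to C minor is a perfect fifth; each chord root moves by that interval while the quality stays the same.
Eb6: root Eb up a perfect fifth → Bb, giving Bb6.
Gdim: root G up a perfect fifth → D, giving Ddim.
D#7: root D# up a perfect fifth → A#, giving A#7.
Eb7: root Eb up a perfect fifth → Bb, giving Bb7.
Bbm7b5: root Bb up a perfect fifth → F, giving Fm7b5.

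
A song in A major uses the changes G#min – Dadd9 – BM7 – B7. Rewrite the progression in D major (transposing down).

C#min Gadd9 EM7 E7

A major down to D major is a perfect fifth; each chord root moves by that interval while the quality stays the same.
G#min: root G# down a perfect fifth → C#, giving C#min.
Dadd9: root D down a perfect fifth → G, giving Gadd9.
BM7: root B down a perfect fifth → E, giving EM7.
B7: root B down a perfect fifth → E, giving E7.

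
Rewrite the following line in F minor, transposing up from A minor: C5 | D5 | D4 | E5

Ab5 Bb5 Bb4 C6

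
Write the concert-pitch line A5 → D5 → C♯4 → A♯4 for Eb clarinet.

Written C4 sounds as Eb4 on the Eb clarinet, so concert pitches are written a minor third down.
A5 becomes F#5
D5 becomes B4
C#4 becomes A#3
A#4 becomes F##4

F#5 B4 A#3 F##4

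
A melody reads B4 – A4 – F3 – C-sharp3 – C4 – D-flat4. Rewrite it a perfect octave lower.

B4 to B3
A4 to A3
F3 to F2
C#3 to C#2
C4 to C3
Db4 to Db3

B3 A3 F2 C#2 C3 Db3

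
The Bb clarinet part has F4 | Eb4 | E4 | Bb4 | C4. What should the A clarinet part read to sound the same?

Gb4 Fb4 F4 Cb5 Db4

First find concert pitch: the Bb clarinet sounds a major second below written, so F4 Eb4 E4 Bb4 C4 sounds Eb4 Db4 D4 Ab4 Bb3.
Then write for A clarinet: it sounds a minor third below written, so the part must be a minor third above concert.
Eb4 → Gb4
Db4 → Fb4
D4 → F4
Ab4 → Cb5
Bb3 → Db4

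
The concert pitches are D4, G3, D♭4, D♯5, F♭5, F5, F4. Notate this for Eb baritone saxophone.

B5 E5 Bb5 B#6 Db7 D7 D6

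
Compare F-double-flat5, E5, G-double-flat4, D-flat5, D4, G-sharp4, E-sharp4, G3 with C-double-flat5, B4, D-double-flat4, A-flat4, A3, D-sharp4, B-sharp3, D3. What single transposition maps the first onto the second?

down a perfect fourth

From Fbb5 to Cbb5 is 4 letter names — a fourth of some quality.
Cbb5 to Fbb5 is 5 semitones, which makes it a perfect fourth; the second version is lower, so the direction is down.
Checking another pair — G3 → D3 — gives the same interval.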